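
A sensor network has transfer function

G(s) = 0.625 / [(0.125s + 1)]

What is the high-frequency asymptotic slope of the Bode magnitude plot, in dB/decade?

Each pole contributes −20 dB/decade at high frequency; each zero contributes +20 dB/decade.
Net: 0 zero(s) − 1 pole(s) → -20 dB/decade.

-20 dB/decade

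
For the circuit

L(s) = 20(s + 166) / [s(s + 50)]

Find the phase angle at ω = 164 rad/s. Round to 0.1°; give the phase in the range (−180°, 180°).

-118.4°

At s = jω = j164:
zero (s+166): 166 + j164 → |·| = √(166²+164²) = √54452 ≈ 233.35, ∠ = arctan(164/166) ≈ 44.65°
pole (s+50): 50 + j164 → |·| = √(50²+164²) = √29396 ≈ 171.45, ∠ = arctan(164/50) ≈ 73.04°
pole at origin: |s| = 164, ∠ = 90.00° (in denominator)
∠L = 44.65° − 163.04° = -118.39°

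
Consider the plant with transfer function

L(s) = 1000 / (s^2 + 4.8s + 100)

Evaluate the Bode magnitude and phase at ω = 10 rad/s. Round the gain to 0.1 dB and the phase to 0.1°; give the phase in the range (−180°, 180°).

26.4 dB, -90.0°

At s = jω = j10:
quadratic: (j10)² + 4.8·j10 + 100 = 0 + j48 → |·| ≈ 48, ∠ ≈ 90.00°
|L| = 1000 / 48 ≈ 20.833
Gain = 20 log₁₀(20.833) ≈ 26.38 dB
∠L = 0.00° − 90.00° = -90.00°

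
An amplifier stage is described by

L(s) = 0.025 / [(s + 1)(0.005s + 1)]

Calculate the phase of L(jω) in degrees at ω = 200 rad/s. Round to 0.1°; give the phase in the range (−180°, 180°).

-134.7°

At ω = 200 rad/s:
pole (1 + j200·1) = 1 + j200 → |·| ≈ 200, ∠ ≈ 89.71°
pole (1 + j200·0.005) = 1 + j1 → |·| ≈ 1.4142, ∠ ≈ 45.00°
∠L = (0°) − (89.71° + 45.00°) = -134.71°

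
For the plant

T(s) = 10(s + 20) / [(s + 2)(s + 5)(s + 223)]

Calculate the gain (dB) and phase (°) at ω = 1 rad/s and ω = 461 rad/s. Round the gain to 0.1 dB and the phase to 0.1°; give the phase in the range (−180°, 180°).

ω = 1: -22.1 dB, -35.3°; ω = 461: -87.5 dB, -155.8°

At s = jω = j1:
zero (s+20): 20 + j1 → |·| = √(20²+1²) = √401 ≈ 20.025, ∠ = arctan(1/20) ≈ 2.86°
pole (s+2): 2 + j1 → |·| = √(2²+1²) = √5 ≈ 2.2361, ∠ = arctan(1/2) ≈ 26.57°
pole (s+5): 5 + j1 → |·| = √(5²+1²) = √26 ≈ 5.099, ∠ = arctan(1/5) ≈ 11.31°
pole (s+223): 223 + j1 → |·| = √(223²+1²) = √49730 ≈ 223, ∠ = arctan(1/223) ≈ 0.26°
|T| = 10 · 20.025 / 2542.6 ≈ 0.078758
Gain = 20 log₁₀(0.078758) ≈ -22.07 dB
∠T = 2.86° − 38.14° = -35.28°

At s = jω = j461:
zero (s+20): 20 + j461 → |·| = √(20²+461²) = √212921 ≈ 461.43, ∠ = arctan(461/20) ≈ 87.52°
pole (s+2): 2 + j461 → |·| = √(2²+461²) = √212525 ≈ 461, ∠ = arctan(461/2) ≈ 89.75°
pole (s+5): 5 + j461 → |·| = √(5²+461²) = √212546 ≈ 461.03, ∠ = arctan(461/5) ≈ 89.38°
pole (s+223): 223 + j461 → |·| = √(223²+461²) = √262250 ≈ 512.1, ∠ = arctan(461/223) ≈ 64.19°
|T| = 10 · 461.43 / 1.0884e+08 ≈ 4.2395e-05
Gain = 20 log₁₀(4.2395e-05) ≈ -87.45 dB
∠T = 87.52° − 243.32° = -155.80°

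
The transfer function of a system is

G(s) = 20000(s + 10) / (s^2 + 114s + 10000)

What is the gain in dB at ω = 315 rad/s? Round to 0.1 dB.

36.3 dB

At s = jω = j315:
zero (s+10): 10 + j315 → |·| = √(10²+315²) = √99325 ≈ 315.16, ∠ = arctan(315/10) ≈ 88.18°
quadratic: (j315)² + 114·j315 + 10000 = -89225 + j35910 → |·| ≈ 96180, ∠ ≈ 158.08°
|G| = 20000 · 315.16 / 96180 ≈ 65.535
Gain = 20 log₁₀(65.535) ≈ 36.33 dB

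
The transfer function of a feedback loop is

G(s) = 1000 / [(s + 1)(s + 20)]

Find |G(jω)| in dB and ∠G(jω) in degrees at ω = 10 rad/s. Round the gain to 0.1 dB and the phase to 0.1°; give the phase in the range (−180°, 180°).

At s = jω = j10:
pole (s+1): 1 + j10 → |·| = √(1²+10²) = √101 ≈ 10.05, ∠ = arctan(10/1) ≈ 84.29°
pole (s+20): 20 + j10 → |·| = √(20²+10²) = √500 ≈ 22.361, ∠ = arctan(10/20) ≈ 26.57°
|G| = 1000 / 224.73 ≈ 4.4498
Gain = 20 log₁₀(4.4498) ≈ 12.97 dB
∠G = 0.00° − 110.86° = -110.86°

13.0 dB, -110.9°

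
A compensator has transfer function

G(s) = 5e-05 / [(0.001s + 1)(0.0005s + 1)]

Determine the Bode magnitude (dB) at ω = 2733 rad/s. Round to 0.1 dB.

At ω = 2733 rad/s:
pole (1 + j2733·0.001) = 1 + j2.733 → |·| ≈ 2.9102, ∠ ≈ 69.90°
pole (1 + j2733·0.0005) = 1 + j1.3665 → |·| ≈ 1.6933, ∠ ≈ 53.80°
|G| = 5e-05 · 1 / (2.9102 · 1.6933) ≈ 1.0146e-05
Gain = 20 log₁₀(1.0146e-05) ≈ -99.87 dB

-99.9 dB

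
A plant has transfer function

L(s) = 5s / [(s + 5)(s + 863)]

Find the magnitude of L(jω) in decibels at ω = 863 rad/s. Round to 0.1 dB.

-47.8 dB

At s = jω = j863:
zero at origin: s = j863 → |·| = 863, ∠ = 90.00°
pole (s+5): 5 + j863 → |·| = √(5²+863²) = √744794 ≈ 863.01, ∠ = arctan(863/5) ≈ 89.67°
pole (s+863): 863 + j863 → |·| = √(863²+863²) = √1489538 ≈ 1220.5, ∠ = arctan(863/863) ≈ 45.00°
|L| = 5 · 863 / 1.0533e+06 ≈ 0.0040966
Gain = 20 log₁₀(0.0040966) ≈ -47.75 dB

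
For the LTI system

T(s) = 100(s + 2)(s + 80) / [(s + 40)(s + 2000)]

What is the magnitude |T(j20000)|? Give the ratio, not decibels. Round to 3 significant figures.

At s = jω = j20000:
zero (s+2): 2 + j20000 → |·| = √(2²+20000²) = √400000004 ≈ 20000, ∠ = arctan(20000/2) ≈ 89.99°
zero (s+80): 80 + j20000 → |·| = √(80²+20000²) = √400006400 ≈ 20000, ∠ = arctan(20000/80) ≈ 89.77°
pole (s+40): 40 + j20000 → |·| = √(40²+20000²) = √400001600 ≈ 20000, ∠ = arctan(20000/40) ≈ 89.89°
pole (s+2000): 2000 + j20000 → |·| = √(2000²+20000²) = √404000000 ≈ 20100, ∠ = arctan(20000/2000) ≈ 84.29°
|T| = 100 · 4e+08 / 4.02e+08 ≈ 99.502

99.5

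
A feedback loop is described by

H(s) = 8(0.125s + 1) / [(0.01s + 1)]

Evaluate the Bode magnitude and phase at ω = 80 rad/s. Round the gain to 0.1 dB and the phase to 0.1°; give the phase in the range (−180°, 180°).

At ω = 80 rad/s:
zero (1 + j80·0.125) = 1 + j10 → |·| ≈ 10.05, ∠ ≈ 84.29°
pole (1 + j80·0.01) = 1 + j0.8 → |·| ≈ 1.2806, ∠ ≈ 38.66°
|H| = 8 · 10.05 / (1.2806) ≈ 62.783
Gain = 20 log₁₀(62.783) ≈ 35.96 dB
∠H = (84.29°) − (38.66°) = 45.63°

36.0 dB, 45.6°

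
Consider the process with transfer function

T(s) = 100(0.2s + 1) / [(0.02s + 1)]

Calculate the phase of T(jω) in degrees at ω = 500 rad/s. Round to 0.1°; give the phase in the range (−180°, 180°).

At ω = 500 rad/s:
zero (1 + j500·0.2) = 1 + j100 → |·| ≈ 100, ∠ ≈ 89.43°
pole (1 + j500·0.02) = 1 + j10 → |·| ≈ 10.05, ∠ ≈ 84.29°
∠T = (89.43°) − (84.29°) = 5.14°

5.1°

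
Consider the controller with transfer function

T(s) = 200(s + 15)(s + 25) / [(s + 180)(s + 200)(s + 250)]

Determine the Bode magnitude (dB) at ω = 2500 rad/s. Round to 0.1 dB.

At s = jω = j2500:
zero (s+15): 15 + j2500 → |·| = √(15²+2500²) = √6250225 ≈ 2500, ∠ = arctan(2500/15) ≈ 89.66°
zero (s+25): 25 + j2500 → |·| = √(25²+2500²) = √6250625 ≈ 2500.1, ∠ = arctan(2500/25) ≈ 89.43°
pole (s+180): 180 + j2500 → |·| = √(180²+2500²) = √6282400 ≈ 2506.5, ∠ = arctan(2500/180) ≈ 85.88°
pole (s+200): 200 + j2500 → |·| = √(200²+2500²) = √6290000 ≈ 2508, ∠ = arctan(2500/200) ≈ 85.43°
pole (s+250): 250 + j2500 → |·| = √(250²+2500²) = √6312500 ≈ 2512.5, ∠ = arctan(2500/250) ≈ 84.29°
|T| = 200 · 6.2502e+06 / 1.5794e+10 ≈ 0.079147
Gain = 20 log₁₀(0.079147) ≈ -22.03 dB

-22.0 dB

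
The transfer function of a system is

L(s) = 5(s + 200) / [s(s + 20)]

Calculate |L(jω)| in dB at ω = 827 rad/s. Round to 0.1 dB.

-44.1 dB

At s = jω = j827:
zero (s+200): 200 + j827 → |·| = √(200²+827²) = √723929 ≈ 850.84, ∠ = arctan(827/200) ≈ 76.40°
pole (s+20): 20 + j827 → |·| = √(20²+827²) = √684329 ≈ 827.24, ∠ = arctan(827/20) ≈ 88.61°
pole at origin: |s| = 827, ∠ = 90.00° (in denominator)
|L| = 5 · 850.84 / 6.8413e+05 ≈ 0.0062184
Gain = 20 log₁₀(0.0062184) ≈ -44.13 dB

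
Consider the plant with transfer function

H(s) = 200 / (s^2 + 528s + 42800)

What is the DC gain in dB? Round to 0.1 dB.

-46.6 dB

H(0) = 200 / 42800 ≈ 0.0046729
20 log₁₀(0.0046729) ≈ -46.61 dB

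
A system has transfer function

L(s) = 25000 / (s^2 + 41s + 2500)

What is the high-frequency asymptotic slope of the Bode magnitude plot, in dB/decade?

Each pole contributes −20 dB/decade at high frequency; each zero contributes +20 dB/decade.
Net: 0 zero(s) − 2 pole(s) → -40 dB/decade.

-40 dB/decade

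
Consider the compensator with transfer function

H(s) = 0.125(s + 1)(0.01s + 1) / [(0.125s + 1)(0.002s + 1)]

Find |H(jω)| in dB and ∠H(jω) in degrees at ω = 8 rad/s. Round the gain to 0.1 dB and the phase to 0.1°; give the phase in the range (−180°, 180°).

At ω = 8 rad/s:
zero (1 + j8·1) = 1 + j8 → |·| ≈ 8.0623, ∠ ≈ 82.87°
zero (1 + j8·0.01) = 1 + j0.08 → |·| ≈ 1.0032, ∠ ≈ 4.57°
pole (1 + j8·0.125) = 1 + j1 → |·| ≈ 1.4142, ∠ ≈ 45.00°
pole (1 + j8·0.002) = 1 + j0.016 → |·| ≈ 1.0001, ∠ ≈ 0.92°
|H| = 0.125 · 8.0623 · 1.0032 / (1.4142 · 1.0001) ≈ 0.71483
Gain = 20 log₁₀(0.71483) ≈ -2.92 dB
∠H = (82.87° + 4.57°) − (45.00° + 0.92°) = 41.52°

-2.9 dB, 41.5°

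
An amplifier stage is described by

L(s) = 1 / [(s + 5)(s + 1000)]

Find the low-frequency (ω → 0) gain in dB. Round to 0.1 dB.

-74.0 dB

L(0) = 1 / (5·1000) = 0.0002
20 log₁₀(0.0002) ≈ -73.98 dB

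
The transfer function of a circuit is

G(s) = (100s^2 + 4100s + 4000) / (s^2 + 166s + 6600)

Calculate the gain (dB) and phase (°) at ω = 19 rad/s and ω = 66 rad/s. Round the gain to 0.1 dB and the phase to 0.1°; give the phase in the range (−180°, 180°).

ω = 19: 21.6 dB, 85.6°; ω = 66: 33.2 dB, 69.5°

Substitute s = j19:
Numerator: 100(j19)^2 + 4100(j19) + 4000 = -32100 + j77900
Denominator: (j19)^2 + 166(j19) + 6600 = 6239 + j3154
|N| = √(32100² + 77900²) ≈ 84254, ∠N ≈ 112.39°
|D| = √(6239² + 3154²) ≈ 6990.9, ∠D ≈ 26.82°
|G| = 84254 / 6990.9 ≈ 12.052
Gain = 20 log₁₀(12.052) ≈ 21.62 dB
∠G = 112.39° − 26.82° = 85.57°

Substitute s = j66:
Numerator: 100(j66)^2 + 4100(j66) + 4000 = -431600 + j270600
Denominator: (j66)^2 + 166(j66) + 6600 = 2244 + j10956
|N| = √(431600² + 270600²) ≈ 5.0941e+05, ∠N ≈ 147.91°
|D| = √(2244² + 10956²) ≈ 11183, ∠D ≈ 78.42°
|G| = 5.0941e+05 / 11183 ≈ 45.552
Gain = 20 log₁₀(45.552) ≈ 33.17 dB
∠G = 147.91° − 78.42° = 69.49°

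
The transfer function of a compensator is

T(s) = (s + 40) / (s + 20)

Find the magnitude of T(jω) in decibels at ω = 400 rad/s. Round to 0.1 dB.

0.0 dB

At s = jω = j400:
zero (s+40): 40 + j400 → |·| = √(40²+400²) = √161600 ≈ 402, ∠ = arctan(400/40) ≈ 84.29°
pole (s+20): 20 + j400 → |·| = √(20²+400²) = √160400 ≈ 400.5, ∠ = arctan(400/20) ≈ 87.14°
|T| = 1 · 402 / 400.5 ≈ 1.0037
Gain = 20 log₁₀(1.0037) ≈ 0.03 dB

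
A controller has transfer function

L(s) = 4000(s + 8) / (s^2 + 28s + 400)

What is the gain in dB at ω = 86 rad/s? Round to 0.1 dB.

33.4 dB

At s = jω = j86:
zero (s+8): 8 + j86 → |·| = √(8²+86²) = √7460 ≈ 86.371, ∠ = arctan(86/8) ≈ 84.69°
quadratic: (j86)² + 28·j86 + 400 = -6996 + j2408 → |·| ≈ 7398.8, ∠ ≈ 161.01°
|L| = 4000 · 86.371 / 7398.8 ≈ 46.695
Gain = 20 log₁₀(46.695) ≈ 33.39 dB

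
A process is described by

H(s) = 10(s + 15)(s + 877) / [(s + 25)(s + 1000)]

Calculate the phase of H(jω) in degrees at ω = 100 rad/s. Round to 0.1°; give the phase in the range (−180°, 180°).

At s = jω = j100:
zero (s+15): 15 + j100 → |·| = √(15²+100²) = √10225 ≈ 101.12, ∠ = arctan(100/15) ≈ 81.47°
zero (s+877): 877 + j100 → |·| = √(877²+100²) = √779129 ≈ 882.68, ∠ = arctan(100/877) ≈ 6.51°
pole (s+25): 25 + j100 → |·| = √(25²+100²) = √10625 ≈ 103.08, ∠ = arctan(100/25) ≈ 75.96°
pole (s+1000): 1000 + j100 → |·| = √(1000²+100²) = √1010000 ≈ 1005, ∠ = arctan(100/1000) ≈ 5.71°
∠H = 87.98° − 81.67° = 6.31°

6.3°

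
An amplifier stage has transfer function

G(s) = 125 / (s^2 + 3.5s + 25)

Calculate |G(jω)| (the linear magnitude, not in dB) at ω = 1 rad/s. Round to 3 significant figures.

5.15

At s = jω = j1:
quadratic: (j1)² + 3.5·j1 + 25 = 24 + j3.5 → |·| ≈ 24.254, ∠ ≈ 8.30°
|G| = 125 / 24.254 ≈ 5.1538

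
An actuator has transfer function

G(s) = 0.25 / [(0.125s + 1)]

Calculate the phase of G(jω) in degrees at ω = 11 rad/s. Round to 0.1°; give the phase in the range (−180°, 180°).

-54.0°

At ω = 11 rad/s:
pole (1 + j11·0.125) = 1 + j1.375 → |·| ≈ 1.7002, ∠ ≈ 53.97°
∠G = (0°) − (53.97°) = -53.97°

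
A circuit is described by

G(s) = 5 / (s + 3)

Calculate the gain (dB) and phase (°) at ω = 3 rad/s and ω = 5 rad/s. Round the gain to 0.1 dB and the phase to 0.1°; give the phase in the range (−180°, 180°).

Substitute s = j3:
Numerator: 5 = 5 + j0
Denominator: (j3) + 3 = 3 + j3
|N| = √(5² + 0²) ≈ 5, ∠N ≈ 0.00°
|D| = √(3² + 3²) ≈ 4.2426, ∠D ≈ 45.00°
|G| = 5 / 4.2426 ≈ 1.1785
Gain = 20 log₁₀(1.1785) ≈ 1.43 dB
∠G = 0.00° − 45.00° = -45.00°

Substitute s = j5:
Numerator: 5 = 5 + j0
Denominator: (j5) + 3 = 3 + j5
|N| = √(5² + 0²) ≈ 5, ∠N ≈ 0.00°
|D| = √(3² + 5²) ≈ 5.831, ∠D ≈ 59.04°
|G| = 5 / 5.831 ≈ 0.85749
Gain = 20 log₁₀(0.85749) ≈ -1.34 dB
∠G = 0.00° − 59.04° = -59.04°

ω = 3: 1.4 dB, -45.0°; ω = 5: -1.3 dB, -59.0°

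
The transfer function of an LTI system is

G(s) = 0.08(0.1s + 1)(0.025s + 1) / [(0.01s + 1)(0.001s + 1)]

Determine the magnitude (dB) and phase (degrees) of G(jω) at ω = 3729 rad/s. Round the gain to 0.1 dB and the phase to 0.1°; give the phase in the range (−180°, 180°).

At ω = 3729 rad/s:
zero (1 + j3729·0.1) = 1 + j372.9 → |·| ≈ 372.9, ∠ ≈ 89.85°
zero (1 + j3729·0.025) = 1 + j93.225 → |·| ≈ 93.23, ∠ ≈ 89.39°
pole (1 + j3729·0.01) = 1 + j37.29 → |·| ≈ 37.303, ∠ ≈ 88.46°
pole (1 + j3729·0.001) = 1 + j3.729 → |·| ≈ 3.8608, ∠ ≈ 74.99°
|G| = 0.08 · 372.9 · 93.23 / (37.303 · 3.8608) ≈ 19.312
Gain = 20 log₁₀(19.312) ≈ 25.72 dB
∠G = (89.85° + 89.39°) − (88.46° + 74.99°) = 15.79°

25.7 dB, 15.8°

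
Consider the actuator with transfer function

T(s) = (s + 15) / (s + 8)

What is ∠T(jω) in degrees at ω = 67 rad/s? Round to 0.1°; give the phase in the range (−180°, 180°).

-5.8°

At s = jω = j67:
zero (s+15): 15 + j67 → |·| = √(15²+67²) = √4714 ≈ 68.659, ∠ = arctan(67/15) ≈ 77.38°
pole (s+8): 8 + j67 → |·| = √(8²+67²) = √4553 ≈ 67.476, ∠ = arctan(67/8) ≈ 83.19°
∠T = 77.38° − 83.19° = -5.81°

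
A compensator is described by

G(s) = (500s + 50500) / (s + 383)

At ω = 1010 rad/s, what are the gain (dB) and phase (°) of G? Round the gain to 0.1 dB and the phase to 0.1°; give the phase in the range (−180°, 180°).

53.4 dB, 15.1°

Substitute s = j1010:
Numerator: 500(j1010) + 50500 = 50500 + j505000
Denominator: (j1010) + 383 = 383 + j1010
|N| = √(50500² + 505000²) ≈ 5.0752e+05, ∠N ≈ 84.29°
|D| = √(383² + 1010²) ≈ 1080.2, ∠D ≈ 69.23°
|G| = 5.0752e+05 / 1080.2 ≈ 469.84
Gain = 20 log₁₀(469.84) ≈ 53.44 dB
∠G = 84.29° − 69.23° = 15.06°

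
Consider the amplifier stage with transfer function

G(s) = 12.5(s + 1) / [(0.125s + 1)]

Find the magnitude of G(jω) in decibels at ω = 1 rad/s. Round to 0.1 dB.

24.9 dB

At ω = 1 rad/s:
zero (1 + j1·1) = 1 + j1 → |·| ≈ 1.4142, ∠ ≈ 45.00°
pole (1 + j1·0.125) = 1 + j0.125 → |·| ≈ 1.0078, ∠ ≈ 7.13°
|G| = 12.5 · 1.4142 / (1.0078) ≈ 17.541
Gain = 20 log₁₀(17.541) ≈ 24.88 dB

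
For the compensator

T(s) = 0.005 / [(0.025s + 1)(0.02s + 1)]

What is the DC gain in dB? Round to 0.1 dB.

T(0) = 0.005 · 1 / 1 = 0.005
20 log₁₀(0.005) ≈ -46.02 dB

-46.0 dB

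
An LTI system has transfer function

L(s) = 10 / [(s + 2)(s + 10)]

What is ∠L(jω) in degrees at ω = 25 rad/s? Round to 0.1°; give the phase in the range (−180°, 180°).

-153.6°

At s = jω = j25:
pole (s+2): 2 + j25 → |·| = √(2²+25²) = √629 ≈ 25.08, ∠ = arctan(25/2) ≈ 85.43°
pole (s+10): 10 + j25 → |·| = √(10²+25²) = √725 ≈ 26.926, ∠ = arctan(25/10) ≈ 68.20°
∠L = 0.00° − 153.63° = -153.63°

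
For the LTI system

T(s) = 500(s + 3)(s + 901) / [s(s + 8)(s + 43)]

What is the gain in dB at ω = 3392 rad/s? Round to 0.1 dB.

At s = jω = j3392:
zero (s+3): 3 + j3392 → |·| = √(3²+3392²) = √11505673 ≈ 3392, ∠ = arctan(3392/3) ≈ 89.95°
zero (s+901): 901 + j3392 → |·| = √(901²+3392²) = √12317465 ≈ 3509.6, ∠ = arctan(3392/901) ≈ 75.12°
pole (s+8): 8 + j3392 → |·| = √(8²+3392²) = √11505728 ≈ 3392, ∠ = arctan(3392/8) ≈ 89.86°
pole (s+43): 43 + j3392 → |·| = √(43²+3392²) = √11507513 ≈ 3392.3, ∠ = arctan(3392/43) ≈ 89.27°
pole at origin: |s| = 3392, ∠ = 90.00° (in denominator)
|T| = 500 · 1.1905e+07 / 3.9031e+10 ≈ 0.15251
Gain = 20 log₁₀(0.15251) ≈ -16.33 dB

-16.3 dB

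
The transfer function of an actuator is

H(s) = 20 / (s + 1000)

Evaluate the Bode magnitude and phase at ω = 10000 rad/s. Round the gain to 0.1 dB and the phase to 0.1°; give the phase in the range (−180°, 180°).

At s = jω = j10000:
pole (s+1000): 1000 + j10000 → |·| = √(1000²+10000²) = √101000000 ≈ 10050, ∠ = arctan(10000/1000) ≈ 84.29°
|H| = 20 / 10050 ≈ 0.00199
Gain = 20 log₁₀(0.00199) ≈ -54.02 dB
∠H = 0.00° − 84.29° = -84.29°

-54.0 dB, -84.3°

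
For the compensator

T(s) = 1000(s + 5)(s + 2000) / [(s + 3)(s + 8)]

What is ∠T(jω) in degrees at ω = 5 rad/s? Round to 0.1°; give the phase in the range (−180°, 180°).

At s = jω = j5:
zero (s+5): 5 + j5 → |·| = √(5²+5²) = √50 ≈ 7.0711, ∠ = arctan(5/5) ≈ 45.00°
zero (s+2000): 2000 + j5 → |·| = √(2000²+5²) = √4000025 ≈ 2000, ∠ = arctan(5/2000) ≈ 0.14°
pole (s+3): 3 + j5 → |·| = √(3²+5²) = √34 ≈ 5.831, ∠ = arctan(5/3) ≈ 59.04°
pole (s+8): 8 + j5 → |·| = √(8²+5²) = √89 ≈ 9.434, ∠ = arctan(5/8) ≈ 32.01°
∠T = 45.14° − 91.05° = -45.91°

-45.9°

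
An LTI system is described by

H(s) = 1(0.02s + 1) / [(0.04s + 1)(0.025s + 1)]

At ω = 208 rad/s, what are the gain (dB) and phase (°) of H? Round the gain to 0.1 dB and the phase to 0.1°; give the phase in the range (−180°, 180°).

At ω = 208 rad/s:
zero (1 + j208·0.02) = 1 + j4.16 → |·| ≈ 4.2785, ∠ ≈ 76.48°
pole (1 + j208·0.04) = 1 + j8.32 → |·| ≈ 8.3799, ∠ ≈ 83.15°
pole (1 + j208·0.025) = 1 + j5.2 → |·| ≈ 5.2953, ∠ ≈ 79.11°
|H| = 1 · 4.2785 / (8.3799 · 5.2953) ≈ 0.096419
Gain = 20 log₁₀(0.096419) ≈ -20.32 dB
∠H = (76.48°) − (83.15° + 79.11°) = -85.78°

-20.3 dB, -85.8°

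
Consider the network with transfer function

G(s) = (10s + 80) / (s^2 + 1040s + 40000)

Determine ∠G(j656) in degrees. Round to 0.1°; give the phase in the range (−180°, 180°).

Substitute s = j656:
Numerator: 10(j656) + 80 = 80 + j6560
Denominator: (j656)^2 + 1040(j656) + 40000 = -390336 + j682240
|N| = √(80² + 6560²) ≈ 6560.5, ∠N ≈ 89.30°
|D| = √(390336² + 682240²) ≈ 7.8601e+05, ∠D ≈ 119.78°
∠G = 89.30° − 119.78° = -30.48°

-30.5°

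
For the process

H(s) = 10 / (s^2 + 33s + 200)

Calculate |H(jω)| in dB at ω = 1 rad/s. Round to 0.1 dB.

Substitute s = j1:
Numerator: 10 = 10 + j0
Denominator: (j1)^2 + 33(j1) + 200 = 199 + j33
|N| = √(10² + 0²) ≈ 10, ∠N ≈ 0.00°
|D| = √(199² + 33²) ≈ 201.72, ∠D ≈ 9.42°
|H| = 10 / 201.72 ≈ 0.049574
Gain = 20 log₁₀(0.049574) ≈ -26.09 dB

-26.1 dB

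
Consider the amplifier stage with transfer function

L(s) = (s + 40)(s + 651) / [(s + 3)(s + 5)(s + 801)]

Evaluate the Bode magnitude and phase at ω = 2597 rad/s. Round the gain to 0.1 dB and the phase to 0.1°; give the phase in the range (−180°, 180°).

-68.4 dB, -87.6°

At s = jω = j2597:
zero (s+40): 40 + j2597 → |·| = √(40²+2597²) = √6746009 ≈ 2597.3, ∠ = arctan(2597/40) ≈ 89.12°
zero (s+651): 651 + j2597 → |·| = √(651²+2597²) = √7168210 ≈ 2677.4, ∠ = arctan(2597/651) ≈ 75.93°
pole (s+3): 3 + j2597 → |·| = √(3²+2597²) = √6744418 ≈ 2597, ∠ = arctan(2597/3) ≈ 89.93°
pole (s+5): 5 + j2597 → |·| = √(5²+2597²) = √6744434 ≈ 2597, ∠ = arctan(2597/5) ≈ 89.89°
pole (s+801): 801 + j2597 → |·| = √(801²+2597²) = √7386010 ≈ 2717.7, ∠ = arctan(2597/801) ≈ 72.86°
|L| = 1 · 6.954e+06 / 1.8329e+10 ≈ 0.0003794
Gain = 20 log₁₀(0.0003794) ≈ -68.42 dB
∠L = 165.05° − 252.68° = -87.63°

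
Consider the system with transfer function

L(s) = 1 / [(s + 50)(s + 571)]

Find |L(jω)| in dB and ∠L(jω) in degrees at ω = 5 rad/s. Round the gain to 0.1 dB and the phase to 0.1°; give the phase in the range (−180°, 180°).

-89.2 dB, -6.2°

At s = jω = j5:
pole (s+50): 50 + j5 → |·| = √(50²+5²) = √2525 ≈ 50.249, ∠ = arctan(5/50) ≈ 5.71°
pole (s+571): 571 + j5 → |·| = √(571²+5²) = √326066 ≈ 571.02, ∠ = arctan(5/571) ≈ 0.50°
|L| = 1 / 28693 ≈ 3.4852e-05
Gain = 20 log₁₀(3.4852e-05) ≈ -89.16 dB
∠L = 0.00° − 6.21° = -6.21°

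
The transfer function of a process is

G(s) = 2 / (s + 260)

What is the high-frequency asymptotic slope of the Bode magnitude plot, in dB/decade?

Each pole contributes −20 dB/decade at high frequency; each zero contributes +20 dB/decade.
Net: 0 zero(s) − 1 pole(s) → -20 dB/decade.

-20 dB/decade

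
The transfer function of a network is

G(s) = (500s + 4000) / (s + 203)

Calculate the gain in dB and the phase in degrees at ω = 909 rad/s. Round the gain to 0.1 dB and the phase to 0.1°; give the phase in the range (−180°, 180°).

53.8 dB, 12.1°

Substitute s = j909:
Numerator: 500(j909) + 4000 = 4000 + j454500
Denominator: (j909) + 203 = 203 + j909
|N| = √(4000² + 454500²) ≈ 4.5452e+05, ∠N ≈ 89.50°
|D| = √(203² + 909²) ≈ 931.39, ∠D ≈ 77.41°
|G| = 4.5452e+05 / 931.39 ≈ 488
Gain = 20 log₁₀(488) ≈ 53.77 dB
∠G = 89.50° − 77.41° = 12.09°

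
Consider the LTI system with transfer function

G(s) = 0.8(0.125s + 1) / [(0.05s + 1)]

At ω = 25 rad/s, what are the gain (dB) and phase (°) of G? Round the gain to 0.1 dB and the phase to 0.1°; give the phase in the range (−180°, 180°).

4.3 dB, 20.9°

At ω = 25 rad/s:
zero (1 + j25·0.125) = 1 + j3.125 → |·| ≈ 3.2811, ∠ ≈ 72.26°
pole (1 + j25·0.05) = 1 + j1.25 → |·| ≈ 1.6008, ∠ ≈ 51.34°
|G| = 0.8 · 3.2811 / (1.6008) ≈ 1.6397
Gain = 20 log₁₀(1.6397) ≈ 4.30 dB
∠G = (72.26°) − (51.34°) = 20.92°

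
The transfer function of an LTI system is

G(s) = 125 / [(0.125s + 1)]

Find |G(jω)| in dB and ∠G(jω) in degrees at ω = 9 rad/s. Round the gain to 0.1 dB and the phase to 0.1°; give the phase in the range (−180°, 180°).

At ω = 9 rad/s:
pole (1 + j9·0.125) = 1 + j1.125 → |·| ≈ 1.5052, ∠ ≈ 48.37°
|G| = 125 · 1 / (1.5052) ≈ 83.045
Gain = 20 log₁₀(83.045) ≈ 38.39 dB
∠G = (0°) − (48.37°) = -48.37°

38.4 dB, -48.4°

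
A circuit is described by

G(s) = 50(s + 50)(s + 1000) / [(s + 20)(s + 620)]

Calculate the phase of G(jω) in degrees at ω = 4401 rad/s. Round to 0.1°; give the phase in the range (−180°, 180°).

At s = jω = j4401:
zero (s+50): 50 + j4401 → |·| = √(50²+4401²) = √19371301 ≈ 4401.3, ∠ = arctan(4401/50) ≈ 89.35°
zero (s+1000): 1000 + j4401 → |·| = √(1000²+4401²) = √20368801 ≈ 4513.2, ∠ = arctan(4401/1000) ≈ 77.20°
pole (s+20): 20 + j4401 → |·| = √(20²+4401²) = √19369201 ≈ 4401, ∠ = arctan(4401/20) ≈ 89.74°
pole (s+620): 620 + j4401 → |·| = √(620²+4401²) = √19753201 ≈ 4444.5, ∠ = arctan(4401/620) ≈ 81.98°
∠G = 166.55° − 171.72° = -5.17°

-5.2°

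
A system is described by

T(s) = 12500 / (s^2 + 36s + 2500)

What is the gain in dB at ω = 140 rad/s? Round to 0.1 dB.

At s = jω = j140:
quadratic: (j140)² + 36·j140 + 2500 = -17100 + j5040 → |·| ≈ 17827, ∠ ≈ 163.58°
|T| = 12500 / 17827 ≈ 0.70118
Gain = 20 log₁₀(0.70118) ≈ -3.08 dB

-3.1 dB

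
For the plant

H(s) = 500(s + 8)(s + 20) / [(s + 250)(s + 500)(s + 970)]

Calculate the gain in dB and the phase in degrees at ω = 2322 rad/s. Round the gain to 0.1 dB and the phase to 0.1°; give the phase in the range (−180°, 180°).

At s = jω = j2322:
zero (s+8): 8 + j2322 → |·| = √(8²+2322²) = √5391748 ≈ 2322, ∠ = arctan(2322/8) ≈ 89.80°
zero (s+20): 20 + j2322 → |·| = √(20²+2322²) = √5392084 ≈ 2322.1, ∠ = arctan(2322/20) ≈ 89.51°
pole (s+250): 250 + j2322 → |·| = √(250²+2322²) = √5454184 ≈ 2335.4, ∠ = arctan(2322/250) ≈ 83.85°
pole (s+500): 500 + j2322 → |·| = √(500²+2322²) = √5641684 ≈ 2375.2, ∠ = arctan(2322/500) ≈ 77.85°
pole (s+970): 970 + j2322 → |·| = √(970²+2322²) = √6332584 ≈ 2516.5, ∠ = arctan(2322/970) ≈ 67.33°
|H| = 500 · 5.3919e+06 / 1.3959e+10 ≈ 0.19313
Gain = 20 log₁₀(0.19313) ≈ -14.28 dB
∠H = 179.31° − 229.03° = -49.72°

-14.3 dB, -49.7°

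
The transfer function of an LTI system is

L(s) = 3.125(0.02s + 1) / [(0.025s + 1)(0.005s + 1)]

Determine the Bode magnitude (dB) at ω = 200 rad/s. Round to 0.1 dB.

At ω = 200 rad/s:
zero (1 + j200·0.02) = 1 + j4 → |·| ≈ 4.1231, ∠ ≈ 75.96°
pole (1 + j200·0.025) = 1 + j5 → |·| ≈ 5.099, ∠ ≈ 78.69°
pole (1 + j200·0.005) = 1 + j1 → |·| ≈ 1.4142, ∠ ≈ 45.00°
|L| = 3.125 · 4.1231 / (5.099 · 1.4142) ≈ 1.7868
Gain = 20 log₁₀(1.7868) ≈ 5.04 dB

5.0 dB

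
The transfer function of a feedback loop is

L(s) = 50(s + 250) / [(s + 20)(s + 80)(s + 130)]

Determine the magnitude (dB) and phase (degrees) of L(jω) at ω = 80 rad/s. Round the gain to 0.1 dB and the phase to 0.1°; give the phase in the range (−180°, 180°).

At s = jω = j80:
zero (s+250): 250 + j80 → |·| = √(250²+80²) = √68900 ≈ 262.49, ∠ = arctan(80/250) ≈ 17.74°
pole (s+20): 20 + j80 → |·| = √(20²+80²) = √6800 ≈ 82.462, ∠ = arctan(80/20) ≈ 75.96°
pole (s+80): 80 + j80 → |·| = √(80²+80²) = √12800 ≈ 113.14, ∠ = arctan(80/80) ≈ 45.00°
pole (s+130): 130 + j80 → |·| = √(130²+80²) = √23300 ≈ 152.64, ∠ = arctan(80/130) ≈ 31.61°
|L| = 50 · 262.49 / 1.4241e+06 ≈ 0.009216
Gain = 20 log₁₀(0.009216) ≈ -40.71 dB
∠L = 17.74° − 152.57° = -134.83°

-40.7 dB, -134.8°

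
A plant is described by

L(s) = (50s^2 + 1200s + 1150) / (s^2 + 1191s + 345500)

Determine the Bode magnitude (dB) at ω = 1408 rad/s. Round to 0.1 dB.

Substitute s = j1408:
Numerator: 50(j1408)^2 + 1200(j1408) + 1150 = -99122050 + j1689600
Denominator: (j1408)^2 + 1191(j1408) + 345500 = -1636964 + j1676928
|N| = √(99122050² + 1689600²) ≈ 9.9136e+07, ∠N ≈ 179.02°
|D| = √(1636964² + 1676928²) ≈ 2.3434e+06, ∠D ≈ 134.31°
|L| = 9.9136e+07 / 2.3434e+06 ≈ 42.304
Gain = 20 log₁₀(42.304) ≈ 32.53 dB

32.5 dB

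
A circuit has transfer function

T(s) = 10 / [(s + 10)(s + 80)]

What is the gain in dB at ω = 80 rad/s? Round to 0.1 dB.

-59.2 dB

At s = jω = j80:
pole (s+10): 10 + j80 → |·| = √(10²+80²) = √6500 ≈ 80.623, ∠ = arctan(80/10) ≈ 82.87°
pole (s+80): 80 + j80 → |·| = √(80²+80²) = √12800 ≈ 113.14, ∠ = arctan(80/80) ≈ 45.00°
|T| = 10 / 9121.7 ≈ 0.0010963
Gain = 20 log₁₀(0.0010963) ≈ -59.20 dB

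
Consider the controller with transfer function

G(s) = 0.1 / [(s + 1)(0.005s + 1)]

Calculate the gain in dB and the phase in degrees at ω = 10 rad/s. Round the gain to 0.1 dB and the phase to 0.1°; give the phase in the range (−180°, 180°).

At ω = 10 rad/s:
pole (1 + j10·1) = 1 + j10 → |·| ≈ 10.05, ∠ ≈ 84.29°
pole (1 + j10·0.005) = 1 + j0.05 → |·| ≈ 1.0012, ∠ ≈ 2.86°
|G| = 0.1 · 1 / (10.05 · 1.0012) ≈ 0.0099383
Gain = 20 log₁₀(0.0099383) ≈ -40.05 dB
∠G = (0°) − (84.29° + 2.86°) = -87.15°

-40.1 dB, -87.2°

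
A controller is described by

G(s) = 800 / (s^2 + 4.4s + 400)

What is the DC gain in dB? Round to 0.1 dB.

G(0) = 800 / 400 = 2
20 log₁₀(2) ≈ 6.02 dB

6.0 dB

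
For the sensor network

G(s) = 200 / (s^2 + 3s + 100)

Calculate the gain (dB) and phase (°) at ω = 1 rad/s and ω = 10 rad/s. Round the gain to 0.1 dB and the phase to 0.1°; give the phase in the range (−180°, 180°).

At s = jω = j1:
quadratic: (j1)² + 3·j1 + 100 = 99 + j3 → |·| ≈ 99.045, ∠ ≈ 1.74°
|G| = 200 / 99.045 ≈ 2.0193
Gain = 20 log₁₀(2.0193) ≈ 6.10 dB
∠G = 0.00° − 1.74° = -1.74°

At s = jω = j10:
quadratic: (j10)² + 3·j10 + 100 = 0 + j30 → |·| ≈ 30, ∠ ≈ 90.00°
|G| = 200 / 30 ≈ 6.6667
Gain = 20 log₁₀(6.6667) ≈ 16.48 dB
∠G = 0.00° − 90.00° = -90.00°

ω = 1: 6.1 dB, -1.7°; ω = 10: 16.5 dB, -90.0°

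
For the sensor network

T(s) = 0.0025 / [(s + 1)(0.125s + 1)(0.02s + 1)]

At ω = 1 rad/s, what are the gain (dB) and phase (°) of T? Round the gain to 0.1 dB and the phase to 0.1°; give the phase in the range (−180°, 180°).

-55.1 dB, -53.3°

At ω = 1 rad/s:
pole (1 + j1·1) = 1 + j1 → |·| ≈ 1.4142, ∠ ≈ 45.00°
pole (1 + j1·0.125) = 1 + j0.125 → |·| ≈ 1.0078, ∠ ≈ 7.13°
pole (1 + j1·0.02) = 1 + j0.02 → |·| ≈ 1.0002, ∠ ≈ 1.15°
|T| = 0.0025 · 1 / (1.4142 · 1.0078 · 1.0002) ≈ 0.0017538
Gain = 20 log₁₀(0.0017538) ≈ -55.12 dB
∠T = (0°) − (45.00° + 7.13° + 1.15°) = -53.28°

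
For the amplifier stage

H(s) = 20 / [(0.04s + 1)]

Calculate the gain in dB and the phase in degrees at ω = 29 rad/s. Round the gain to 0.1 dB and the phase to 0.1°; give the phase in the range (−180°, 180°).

At ω = 29 rad/s:
pole (1 + j29·0.04) = 1 + j1.16 → |·| ≈ 1.5315, ∠ ≈ 49.24°
|H| = 20 · 1 / (1.5315) ≈ 13.059
Gain = 20 log₁₀(13.059) ≈ 22.32 dB
∠H = (0°) − (49.24°) = -49.24°

22.3 dB, -49.2°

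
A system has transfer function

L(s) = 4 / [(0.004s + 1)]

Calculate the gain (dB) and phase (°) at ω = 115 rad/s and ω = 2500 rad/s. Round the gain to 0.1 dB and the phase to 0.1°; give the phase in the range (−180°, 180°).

ω = 115: 11.2 dB, -24.7°; ω = 2500: -8.0 dB, -84.3°

At ω = 115 rad/s:
pole (1 + j115·0.004) = 1 + j0.46 → |·| ≈ 1.1007, ∠ ≈ 24.70°
|L| = 4 · 1 / (1.1007) ≈ 3.6341
Gain = 20 log₁₀(3.6341) ≈ 11.21 dB
∠L = (0°) − (24.70°) = -24.70°

At ω = 2500 rad/s:
pole (1 + j2500·0.004) = 1 + j10 → |·| ≈ 10.05, ∠ ≈ 84.29°
|L| = 4 · 1 / (10.05) ≈ 0.39801
Gain = 20 log₁₀(0.39801) ≈ -8.00 dB
∠L = (0°) − (84.29°) = -84.29°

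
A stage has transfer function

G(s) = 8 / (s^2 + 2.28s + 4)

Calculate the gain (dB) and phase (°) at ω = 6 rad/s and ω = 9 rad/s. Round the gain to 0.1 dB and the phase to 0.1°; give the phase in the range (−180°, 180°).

ω = 6: -12.8 dB, -156.9°; ω = 9: -20.0 dB, -165.1°

At s = jω = j6:
quadratic: (j6)² + 2.28·j6 + 4 = -32 + j13.68 → |·| ≈ 34.801, ∠ ≈ 156.85°
|G| = 8 / 34.801 ≈ 0.22988
Gain = 20 log₁₀(0.22988) ≈ -12.77 dB
∠G = 0.00° − 156.85° = -156.85°

At s = jω = j9:
quadratic: (j9)² + 2.28·j9 + 4 = -77 + j20.52 → |·| ≈ 79.687, ∠ ≈ 165.08°
|G| = 8 / 79.687 ≈ 0.10039
Gain = 20 log₁₀(0.10039) ≈ -19.97 dB
∠G = 0.00° − 165.08° = -165.08°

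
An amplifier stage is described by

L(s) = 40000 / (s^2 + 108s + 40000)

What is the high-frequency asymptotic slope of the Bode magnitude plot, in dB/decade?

-40 dB/decade

Each pole contributes −20 dB/decade at high frequency; each zero contributes +20 dB/decade.
Net: 0 zero(s) − 2 pole(s) → -40 dB/decade.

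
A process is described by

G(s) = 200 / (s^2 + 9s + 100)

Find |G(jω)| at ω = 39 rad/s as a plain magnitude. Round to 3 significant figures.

At s = jω = j39:
quadratic: (j39)² + 9·j39 + 100 = -1421 + j351 → |·| ≈ 1463.7, ∠ ≈ 166.13°
|G| = 200 / 1463.7 ≈ 0.13664

0.137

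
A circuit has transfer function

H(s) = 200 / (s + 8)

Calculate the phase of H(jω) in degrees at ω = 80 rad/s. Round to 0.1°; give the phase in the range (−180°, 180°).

At s = jω = j80:
pole (s+8): 8 + j80 → |·| = √(8²+80²) = √6464 ≈ 80.399, ∠ = arctan(80/8) ≈ 84.29°
∠H = 0.00° − 84.29° = -84.29°

-84.3°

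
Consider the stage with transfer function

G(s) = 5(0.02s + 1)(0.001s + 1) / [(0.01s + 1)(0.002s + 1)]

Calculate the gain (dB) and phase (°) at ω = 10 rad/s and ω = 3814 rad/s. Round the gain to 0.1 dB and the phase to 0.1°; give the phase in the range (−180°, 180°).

At ω = 10 rad/s:
zero (1 + j10·0.02) = 1 + j0.2 → |·| ≈ 1.0198, ∠ ≈ 11.31°
zero (1 + j10·0.001) = 1 + j0.01 → |·| ≈ 1, ∠ ≈ 0.57°
pole (1 + j10·0.01) = 1 + j0.1 → |·| ≈ 1.005, ∠ ≈ 5.71°
pole (1 + j10·0.002) = 1 + j0.02 → |·| ≈ 1.0002, ∠ ≈ 1.15°
|G| = 5 · 1.0198 · 1 / (1.005 · 1.0002) ≈ 5.0726
Gain = 20 log₁₀(5.0726) ≈ 14.10 dB
∠G = (11.31° + 0.57°) − (5.71° + 1.15°) = 5.02°

At ω = 3814 rad/s:
zero (1 + j3814·0.02) = 1 + j76.28 → |·| ≈ 76.287, ∠ ≈ 89.25°
zero (1 + j3814·0.001) = 1 + j3.814 → |·| ≈ 3.9429, ∠ ≈ 75.31°
pole (1 + j3814·0.01) = 1 + j38.14 → |·| ≈ 38.153, ∠ ≈ 88.50°
pole (1 + j3814·0.002) = 1 + j7.628 → |·| ≈ 7.6933, ∠ ≈ 82.53°
|G| = 5 · 76.287 · 3.9429 / (38.153 · 7.6933) ≈ 5.1238
Gain = 20 log₁₀(5.1238) ≈ 14.19 dB
∠G = (89.25° + 75.31°) − (88.50° + 82.53°) = -6.47°

ω = 10: 14.1 dB, 5.0°; ω = 3814: 14.2 dB, -6.5°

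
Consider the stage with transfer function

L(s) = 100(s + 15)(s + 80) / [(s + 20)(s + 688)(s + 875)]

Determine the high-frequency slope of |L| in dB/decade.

Each pole contributes −20 dB/decade at high frequency; each zero contributes +20 dB/decade.
Net: 2 zero(s) − 3 pole(s) → -20 dB/decade.

-20 dB/decade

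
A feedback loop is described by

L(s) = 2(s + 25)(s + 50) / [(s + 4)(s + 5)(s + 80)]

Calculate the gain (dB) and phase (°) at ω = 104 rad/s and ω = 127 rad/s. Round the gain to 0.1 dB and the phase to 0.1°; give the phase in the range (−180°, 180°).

ω = 104: -35.2 dB, -86.7°; ω = 127: -36.7 dB, -86.4°

At s = jω = j104:
zero (s+25): 25 + j104 → |·| = √(25²+104²) = √11441 ≈ 106.96, ∠ = arctan(104/25) ≈ 76.48°
zero (s+50): 50 + j104 → |·| = √(50²+104²) = √13316 ≈ 115.39, ∠ = arctan(104/50) ≈ 64.32°
pole (s+4): 4 + j104 → |·| = √(4²+104²) = √10832 ≈ 104.08, ∠ = arctan(104/4) ≈ 87.80°
pole (s+5): 5 + j104 → |·| = √(5²+104²) = √10841 ≈ 104.12, ∠ = arctan(104/5) ≈ 87.25°
pole (s+80): 80 + j104 → |·| = √(80²+104²) = √17216 ≈ 131.21, ∠ = arctan(104/80) ≈ 52.43°
|L| = 2 · 12342 / 1.4219e+06 ≈ 0.01736
Gain = 20 log₁₀(0.01736) ≈ -35.21 dB
∠L = 140.80° − 227.48° = -86.68°

At s = jω = j127:
zero (s+25): 25 + j127 → |·| = √(25²+127²) = √16754 ≈ 129.44, ∠ = arctan(127/25) ≈ 78.86°
zero (s+50): 50 + j127 → |·| = √(50²+127²) = √18629 ≈ 136.49, ∠ = arctan(127/50) ≈ 68.51°
pole (s+4): 4 + j127 → |·| = √(4²+127²) = √16145 ≈ 127.06, ∠ = arctan(127/4) ≈ 88.20°
pole (s+5): 5 + j127 → |·| = √(5²+127²) = √16154 ≈ 127.1, ∠ = arctan(127/5) ≈ 87.75°
pole (s+80): 80 + j127 → |·| = √(80²+127²) = √22529 ≈ 150.1, ∠ = arctan(127/80) ≈ 57.79°
|L| = 2 · 17667 / 2.424e+06 ≈ 0.014577
Gain = 20 log₁₀(0.014577) ≈ -36.73 dB
∠L = 147.37° − 233.74° = -86.37°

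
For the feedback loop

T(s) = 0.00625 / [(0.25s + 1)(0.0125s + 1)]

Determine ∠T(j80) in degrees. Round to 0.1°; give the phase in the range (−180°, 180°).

-132.1°

At ω = 80 rad/s:
pole (1 + j80·0.25) = 1 + j20 → |·| ≈ 20.025, ∠ ≈ 87.14°
pole (1 + j80·0.0125) = 1 + j1 → |·| ≈ 1.4142, ∠ ≈ 45.00°
∠T = (0°) − (87.14° + 45.00°) = -132.14°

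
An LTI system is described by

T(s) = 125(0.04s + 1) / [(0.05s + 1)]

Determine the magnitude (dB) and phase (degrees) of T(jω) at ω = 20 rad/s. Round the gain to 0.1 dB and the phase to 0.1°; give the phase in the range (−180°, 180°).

41.1 dB, -6.3°

At ω = 20 rad/s:
zero (1 + j20·0.04) = 1 + j0.8 → |·| ≈ 1.2806, ∠ ≈ 38.66°
pole (1 + j20·0.05) = 1 + j1 → |·| ≈ 1.4142, ∠ ≈ 45.00°
|T| = 125 · 1.2806 / (1.4142) ≈ 113.19
Gain = 20 log₁₀(113.19) ≈ 41.08 dB
∠T = (38.66°) − (45.00°) = -6.34°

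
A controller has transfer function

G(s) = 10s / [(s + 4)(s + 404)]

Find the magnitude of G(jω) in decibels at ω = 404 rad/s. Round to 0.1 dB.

-35.1 dB

At s = jω = j404:
zero at origin: s = j404 → |·| = 404, ∠ = 90.00°
pole (s+4): 4 + j404 → |·| = √(4²+404²) = √163232 ≈ 404.02, ∠ = arctan(404/4) ≈ 89.43°
pole (s+404): 404 + j404 → |·| = √(404²+404²) = √326432 ≈ 571.34, ∠ = arctan(404/404) ≈ 45.00°
|G| = 10 · 404 / 2.3083e+05 ≈ 0.017502
Gain = 20 log₁₀(0.017502) ≈ -35.14 dB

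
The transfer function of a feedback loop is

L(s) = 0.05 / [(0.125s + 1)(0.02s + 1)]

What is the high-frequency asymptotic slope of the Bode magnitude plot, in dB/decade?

-40 dB/decade

Each pole contributes −20 dB/decade at high frequency; each zero contributes +20 dB/decade.
Net: 0 zero(s) − 2 pole(s) → -40 dB/decade.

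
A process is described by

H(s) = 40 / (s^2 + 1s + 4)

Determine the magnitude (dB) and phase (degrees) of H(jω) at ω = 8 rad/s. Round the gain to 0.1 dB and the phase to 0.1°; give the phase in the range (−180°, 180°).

At s = jω = j8:
quadratic: (j8)² + 1·j8 + 4 = -60 + j8 → |·| ≈ 60.531, ∠ ≈ 172.41°
|H| = 40 / 60.531 ≈ 0.66082
Gain = 20 log₁₀(0.66082) ≈ -3.60 dB
∠H = 0.00° − 172.41° = -172.41°

-3.6 dB, -172.4°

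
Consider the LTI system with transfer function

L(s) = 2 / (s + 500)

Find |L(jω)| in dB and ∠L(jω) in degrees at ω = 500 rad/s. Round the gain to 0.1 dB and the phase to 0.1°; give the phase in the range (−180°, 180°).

-51.0 dB, -45.0°

At s = jω = j500:
pole (s+500): 500 + j500 → |·| = √(500²+500²) = √500000 ≈ 707.11, ∠ = arctan(500/500) ≈ 45.00°
|L| = 2 / 707.11 ≈ 0.0028284
Gain = 20 log₁₀(0.0028284) ≈ -50.97 dB
∠L = 0.00° − 45.00° = -45.00°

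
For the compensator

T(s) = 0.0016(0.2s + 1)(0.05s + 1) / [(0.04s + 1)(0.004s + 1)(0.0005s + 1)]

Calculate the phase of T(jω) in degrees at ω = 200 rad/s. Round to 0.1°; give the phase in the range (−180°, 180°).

45.6°

At ω = 200 rad/s:
zero (1 + j200·0.2) = 1 + j40 → |·| ≈ 40.012, ∠ ≈ 88.57°
zero (1 + j200·0.05) = 1 + j10 → |·| ≈ 10.05, ∠ ≈ 84.29°
pole (1 + j200·0.04) = 1 + j8 → |·| ≈ 8.0623, ∠ ≈ 82.87°
pole (1 + j200·0.004) = 1 + j0.8 → |·| ≈ 1.2806, ∠ ≈ 38.66°
pole (1 + j200·0.0005) = 1 + j0.1 → |·| ≈ 1.005, ∠ ≈ 5.71°
∠T = (88.57° + 84.29°) − (82.87° + 38.66° + 5.71°) = 45.62°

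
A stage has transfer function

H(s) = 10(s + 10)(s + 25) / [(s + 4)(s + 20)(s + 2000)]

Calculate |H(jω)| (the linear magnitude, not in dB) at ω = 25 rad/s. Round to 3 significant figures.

0.00587

At s = jω = j25:
zero (s+10): 10 + j25 → |·| = √(10²+25²) = √725 ≈ 26.926, ∠ = arctan(25/10) ≈ 68.20°
zero (s+25): 25 + j25 → |·| = √(25²+25²) = √1250 ≈ 35.355, ∠ = arctan(25/25) ≈ 45.00°
pole (s+4): 4 + j25 → |·| = √(4²+25²) = √641 ≈ 25.318, ∠ = arctan(25/4) ≈ 80.91°
pole (s+20): 20 + j25 → |·| = √(20²+25²) = √1025 ≈ 32.016, ∠ = arctan(25/20) ≈ 51.34°
pole (s+2000): 2000 + j25 → |·| = √(2000²+25²) = √4000625 ≈ 2000.2, ∠ = arctan(25/2000) ≈ 0.72°
|H| = 10 · 951.97 / 1.6213e+06 ≈ 0.0058716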